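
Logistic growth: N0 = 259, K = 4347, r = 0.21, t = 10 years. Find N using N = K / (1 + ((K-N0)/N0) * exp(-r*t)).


(K - N0)/N0 = (4347 - 259)/259 = 4088/259 = 15.7838
r*t = 0.21 * 10 = 2.1; exp(-2.1) = 0.122456
15.7838 * 0.122456 = 1.93282
1 + 1.93282 = 2.93282
N = 4347 / 2.93282 = 1482.19 ≈ 1482

1482


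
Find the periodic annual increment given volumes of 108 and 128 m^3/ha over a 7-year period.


PAI = (V2 - V1) / period = (128 - 108) / 7 = 20 / 7 = 2.8571 ≈ 2.86 m^3/ha/yr

2.86 m^3/ha/yr


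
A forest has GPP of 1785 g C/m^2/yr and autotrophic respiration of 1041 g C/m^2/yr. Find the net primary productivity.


NPP = GPP - Ra = 1785 - 1041 = 744 g C/m^2/yr

744 g C/m^2/yr


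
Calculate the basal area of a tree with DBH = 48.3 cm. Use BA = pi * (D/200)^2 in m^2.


D/200 = 48.3/200 = 0.2415 m
(D/200)^2 = 0.2415^2 = 0.05832225
BA = 3.141593 * 0.05832225 = 0.183225 ≈ 0.1832 m^2

0.1832 m^2


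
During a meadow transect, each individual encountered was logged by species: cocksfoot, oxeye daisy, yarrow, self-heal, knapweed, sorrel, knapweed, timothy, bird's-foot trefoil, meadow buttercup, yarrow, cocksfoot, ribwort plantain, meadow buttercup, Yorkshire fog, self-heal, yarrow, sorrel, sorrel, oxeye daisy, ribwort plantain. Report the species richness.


Total individuals logged = 21
Distinct species (count of individuals): cocksfoot (2), oxeye daisy (2), yarrow (3), self-heal (2), knapweed (2), sorrel (3), timothy (1), bird's-foot trefoil (1), meadow buttercup (2), ribwort plantain (2), Yorkshire fog (1)
Species richness = number of distinct species = 11

11


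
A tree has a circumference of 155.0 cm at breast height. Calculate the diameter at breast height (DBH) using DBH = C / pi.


DBH = C / pi = 155.0 / 3.141593 = 49.3380 ≈ 49.34 cm

49.34 cm


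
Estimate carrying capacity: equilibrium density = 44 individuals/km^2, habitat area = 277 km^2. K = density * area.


K = 44 * 277 = 12188 individuals

12188 individuals


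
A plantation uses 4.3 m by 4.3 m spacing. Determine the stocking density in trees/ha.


N = 10000 / 4.3^2 = 10000 / 18.49 = 540.833 ≈ 541 trees/ha

541 trees/ha


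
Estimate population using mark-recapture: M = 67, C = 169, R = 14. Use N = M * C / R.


N = M * C / R = 67 * 169 / 14 = 11323 / 14 = 808.79 ≈ 809

809 individuals


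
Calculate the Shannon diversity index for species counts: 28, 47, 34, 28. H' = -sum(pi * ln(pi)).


Total N = 28 + 47 + 34 + 28 = 137
Per-species terms:
  p = 28/137 = 0.204380; ln(p) = -1.587774; p*ln(p) = 0.204380 * (-1.587774) = -0.324509
  p = 47/137 = 0.343066; ln(p) = -1.069832; p*ln(p) = 0.343066 * (-1.069832) = -0.367023
  p = 34/137 = 0.248175; ln(p) = -1.393621; p*ln(p) = 0.248175 * (-1.393621) = -0.345862
  p = 28/137 = 0.204380; ln(p) = -1.587774; p*ln(p) = 0.204380 * (-1.587774) = -0.324509
sum(p*ln(p)) = (-0.324509) + (-0.367023) + (-0.345862) + (-0.324509) = -1.361903
H' = -(-1.361903) = 1.361903 ≈ 1.3619

1.3619


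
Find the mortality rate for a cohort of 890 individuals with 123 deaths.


Mortality rate = 123 / 890 = 0.138202 ≈ 0.1382

0.1382


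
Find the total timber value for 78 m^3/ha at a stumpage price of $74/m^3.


Value = 78 * 74 = $5772/ha

$5772/ha


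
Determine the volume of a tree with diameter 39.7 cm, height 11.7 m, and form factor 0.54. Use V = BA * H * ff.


(D/200)^2 = (39.7/200)^2 = 0.1985^2 = 0.03940225
BA = 3.141593 * 0.03940225 = 0.123786 m^2
V = 0.123786 * 11.7 * 0.54 = 0.782080 ≈ 0.782 m^3

0.782 m^3


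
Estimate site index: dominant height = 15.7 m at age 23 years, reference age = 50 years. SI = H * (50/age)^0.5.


50/23 = 2.17391
(2.17391)^0.5 = 1.47442
SI = 15.7 * 1.47442 = 23.1484 ≈ 23.1 m

23.1 m


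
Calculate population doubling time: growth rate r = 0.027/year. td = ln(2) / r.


td = ln(2) / 0.027 = 0.693147 / 0.027 = 25.6721 ≈ 25.7 years

25.7 years


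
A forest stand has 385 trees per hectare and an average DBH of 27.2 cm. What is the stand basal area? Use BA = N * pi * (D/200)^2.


(D/200)^2 = (27.2/200)^2 = 0.136^2 = 0.018496
Individual BA = 3.141593 * 0.018496 = 0.0581069 m^2
Stand BA = 385 * 0.0581069 = 22.3712 ≈ 22.37 m^2/ha

22.37 m^2/ha


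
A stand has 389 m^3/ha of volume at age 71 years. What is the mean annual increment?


MAI = 389 / 71 = 5.4789 ≈ 5.48 m^3/ha/yr

5.48 m^3/ha/yr


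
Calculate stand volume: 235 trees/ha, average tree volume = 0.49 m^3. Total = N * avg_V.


V_stand = 235 * 0.49 = 115.15 ≈ 115.2 m^3/ha

115.2 m^3/ha


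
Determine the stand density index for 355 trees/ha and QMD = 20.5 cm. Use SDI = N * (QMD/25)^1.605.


QMD/25 = 20.5/25 = 0.82
(0.82)^1.605 = exp(1.605 * ln(0.82)) = exp(1.605 * (-0.198451)) = exp(-0.318514) = 0.727229
SDI = 355 * 0.727229 = 258.166 ≈ 258

258


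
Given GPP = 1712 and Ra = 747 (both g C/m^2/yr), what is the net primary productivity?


NPP = GPP - Ra = 1712 - 747 = 965 g C/m^2/yr

965 g C/m^2/yr


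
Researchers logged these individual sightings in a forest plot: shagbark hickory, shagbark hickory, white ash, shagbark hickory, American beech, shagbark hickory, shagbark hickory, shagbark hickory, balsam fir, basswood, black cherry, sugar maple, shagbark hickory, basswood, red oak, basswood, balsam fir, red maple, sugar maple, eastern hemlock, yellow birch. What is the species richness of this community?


Total individuals logged = 21
Distinct species (count of individuals): shagbark hickory (7), white ash (1), American beech (1), balsam fir (2), basswood (3), black cherry (1), sugar maple (2), red oak (1), red maple (1), eastern hemlock (1), yellow birch (1)
Species richness = number of distinct species = 11

11


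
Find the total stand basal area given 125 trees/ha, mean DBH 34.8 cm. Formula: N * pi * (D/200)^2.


(D/200)^2 = (34.8/200)^2 = 0.174^2 = 0.030276
Individual BA = 3.141593 * 0.030276 = 0.0951149 m^2
Stand BA = 125 * 0.0951149 = 11.8894 ≈ 11.89 m^2/ha

11.89 m^2/ha


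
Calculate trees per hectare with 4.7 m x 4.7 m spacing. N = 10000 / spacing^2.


N = 10000 / 4.7^2 = 10000 / 22.09 = 452.694 ≈ 453 trees/ha

453 trees/ha


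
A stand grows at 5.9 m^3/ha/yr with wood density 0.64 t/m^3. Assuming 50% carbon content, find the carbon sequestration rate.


C = 5.9 * 0.64 * 0.5 = 1.888 ≈ 1.89 t C/ha/yr

1.89 t C/ha/yr


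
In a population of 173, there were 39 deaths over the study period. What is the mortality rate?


Mortality rate = 39 / 173 = 0.225434 ≈ 0.2254

0.2254


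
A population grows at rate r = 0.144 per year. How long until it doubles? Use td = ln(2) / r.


td = ln(2) / 0.144 = 0.693147 / 0.144 = 4.81352 ≈ 4.8 years

4.8 years


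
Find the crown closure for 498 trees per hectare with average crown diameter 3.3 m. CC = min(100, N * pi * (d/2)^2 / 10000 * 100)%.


(d/2)^2 = (3.3/2)^2 = 1.65^2 = 2.7225
Crown area = 3.141593 * 2.7225 = 8.55299 m^2
N * area / 10000 * 100 = 498 * 8.55299 / 10000 * 100 = 42.5939
CC = min(100, 42.5939) = 42.5939 ≈ 42.6%

42.6%


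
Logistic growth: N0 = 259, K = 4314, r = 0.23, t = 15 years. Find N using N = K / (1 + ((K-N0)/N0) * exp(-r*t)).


(K - N0)/N0 = (4314 - 259)/259 = 4055/259 = 15.6564
r*t = 0.23 * 15 = 3.45; exp(-3.45) = 0.0317456
15.6564 * 0.0317456 = 0.497022
1 + 0.497022 = 1.49702
N = 4314 / 1.49702 = 2881.73 ≈ 2882

2882


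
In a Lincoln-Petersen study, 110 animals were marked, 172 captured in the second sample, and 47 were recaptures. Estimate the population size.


N = M * C / R = 110 * 172 / 47 = 18920 / 47 = 402.55 ≈ 403

403 individuals


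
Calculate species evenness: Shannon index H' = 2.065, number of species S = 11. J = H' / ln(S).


ln(11) = 2.39790
J = H' / ln(S) = 2.065 / 2.39790 = 0.861170 ≈ 0.8612

0.8612


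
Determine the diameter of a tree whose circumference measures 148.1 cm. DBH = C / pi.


DBH = C / pi = 148.1 / 3.141593 = 47.1417 ≈ 47.14 cm

47.14 cm


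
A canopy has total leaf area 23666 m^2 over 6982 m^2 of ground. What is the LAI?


LAI = 23666 / 6982 = 3.3896 ≈ 3.39

3.39


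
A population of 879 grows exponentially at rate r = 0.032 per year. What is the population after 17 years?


r*t = 0.032 * 17 = 0.544
exp(0.544) = 1.72288
N = 879 * 1.72288 = 1514.41 ≈ 1514

1514


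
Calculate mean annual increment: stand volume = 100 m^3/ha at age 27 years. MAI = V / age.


MAI = 100 / 27 = 3.7037 ≈ 3.70 m^3/ha/yr

3.70 m^3/ha/yr


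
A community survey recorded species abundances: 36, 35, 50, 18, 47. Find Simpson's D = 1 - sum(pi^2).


Total N = 36 + 35 + 50 + 18 + 47 = 186
Per-species terms:
  p = 36/186 = 0.193548; p^2 = 0.193548^2 = 0.037461
  p = 35/186 = 0.188172; p^2 = 0.188172^2 = 0.035409
  p = 50/186 = 0.268817; p^2 = 0.268817^2 = 0.072263
  p = 18/186 = 0.096774; p^2 = 0.096774^2 = 0.009365
  p = 47/186 = 0.252688; p^2 = 0.252688^2 = 0.063851
sum(p^2) = 0.037461 + 0.035409 + 0.072263 + 0.009365 + 0.063851 = 0.218349
D = 1 - 0.218349 = 0.781651 ≈ 0.7817

0.7817


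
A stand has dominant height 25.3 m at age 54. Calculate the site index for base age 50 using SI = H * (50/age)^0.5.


50/54 = 0.925926
(0.925926)^0.5 = 0.962250
SI = 25.3 * 0.962250 = 24.3449 ≈ 24.3 m

24.3 m


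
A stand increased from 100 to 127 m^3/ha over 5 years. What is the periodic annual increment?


PAI = (V2 - V1) / period = (127 - 100) / 5 = 27 / 5 = 5.40 m^3/ha/yr

5.40 m^3/ha/yr


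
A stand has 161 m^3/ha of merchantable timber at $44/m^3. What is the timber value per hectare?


Value = 161 * 44 = $7084/ha

$7084/ha


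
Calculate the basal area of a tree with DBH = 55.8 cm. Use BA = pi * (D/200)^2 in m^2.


D/200 = 55.8/200 = 0.279 m
(D/200)^2 = 0.279^2 = 0.077841
BA = 3.141593 * 0.077841 = 0.244545 ≈ 0.2445 m^2

0.2445 m^2


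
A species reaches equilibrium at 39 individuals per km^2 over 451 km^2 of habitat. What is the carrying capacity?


K = 39 * 451 = 17589 individuals

17589 individuals


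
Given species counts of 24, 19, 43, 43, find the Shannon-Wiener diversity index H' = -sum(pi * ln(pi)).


Total N = 24 + 19 + 43 + 43 = 129
Per-species terms:
  p = 24/129 = 0.186047; ln(p) = -1.681756; p*ln(p) = 0.186047 * (-1.681756) = -0.312886
  p = 19/129 = 0.147287; ln(p) = -1.915372; p*ln(p) = 0.147287 * (-1.915372) = -0.282109
  p = 43/129 = 0.333333; ln(p) = -1.098613; p*ln(p) = 0.333333 * (-1.098613) = -0.366204
  p = 43/129 = 0.333333; ln(p) = -1.098613; p*ln(p) = 0.333333 * (-1.098613) = -0.366204
sum(p*ln(p)) = (-0.312886) + (-0.282109) + (-0.366204) + (-0.366204) = -1.327403
H' = -(-1.327403) = 1.327403 ≈ 1.3274

1.3274


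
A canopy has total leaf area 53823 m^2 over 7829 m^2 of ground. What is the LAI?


LAI = 53823 / 7829 = 6.8748 ≈ 6.87

6.87


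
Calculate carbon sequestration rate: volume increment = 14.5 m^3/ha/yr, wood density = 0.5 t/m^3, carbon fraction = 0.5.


C = 14.5 * 0.5 * 0.5 = 3.625 ≈ 3.63 t C/ha/yr

3.63 t C/ha/yr


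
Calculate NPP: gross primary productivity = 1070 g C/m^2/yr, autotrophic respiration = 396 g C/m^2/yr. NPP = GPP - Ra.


NPP = GPP - Ra = 1070 - 396 = 674 g C/m^2/yr

674 g C/m^2/yr


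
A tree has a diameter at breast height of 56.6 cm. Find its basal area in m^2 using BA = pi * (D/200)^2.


D/200 = 56.6/200 = 0.283 m
(D/200)^2 = 0.283^2 = 0.080089
BA = 3.141593 * 0.080089 = 0.251607 ≈ 0.2516 m^2

0.2516 m^2


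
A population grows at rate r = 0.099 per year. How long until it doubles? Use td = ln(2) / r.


td = ln(2) / 0.099 = 0.693147 / 0.099 = 7.00148 ≈ 7.0 years

7.0 years


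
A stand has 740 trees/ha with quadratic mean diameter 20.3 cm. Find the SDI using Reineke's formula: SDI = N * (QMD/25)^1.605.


QMD/25 = 20.3/25 = 0.812
(0.812)^1.605 = exp(1.605 * ln(0.812)) = exp(1.605 * (-0.208255)) = exp(-0.334249) = 0.715876
SDI = 740 * 0.715876 = 529.748 ≈ 530

530


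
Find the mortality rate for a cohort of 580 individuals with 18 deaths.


Mortality rate = 18 / 580 = 0.031034 ≈ 0.0310

0.0310


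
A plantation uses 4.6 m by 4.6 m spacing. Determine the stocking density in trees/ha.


N = 10000 / 4.6^2 = 10000 / 21.16 = 472.590 ≈ 473 trees/ha

473 trees/ha


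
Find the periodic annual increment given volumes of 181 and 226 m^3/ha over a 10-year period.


PAI = (V2 - V1) / period = (226 - 181) / 10 = 45 / 10 = 4.50 m^3/ha/yr

4.50 m^3/ha/yr


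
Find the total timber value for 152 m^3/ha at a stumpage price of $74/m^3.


Value = 152 * 74 = $11248/ha

$11248/ha


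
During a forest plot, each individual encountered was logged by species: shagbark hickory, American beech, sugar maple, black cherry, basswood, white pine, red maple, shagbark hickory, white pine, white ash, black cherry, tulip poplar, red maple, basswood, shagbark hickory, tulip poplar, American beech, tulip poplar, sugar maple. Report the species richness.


Total individuals logged = 19
Distinct species (count of individuals): shagbark hickory (3), American beech (2), sugar maple (2), black cherry (2), basswood (2), white pine (2), red maple (2), white ash (1), tulip poplar (3)
Species richness = number of distinct species = 9

9


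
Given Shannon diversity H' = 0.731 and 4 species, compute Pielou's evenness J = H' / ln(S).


ln(4) = 1.38629
J = H' / ln(S) = 0.731 / 1.38629 = 0.527307 ≈ 0.5273

0.5273


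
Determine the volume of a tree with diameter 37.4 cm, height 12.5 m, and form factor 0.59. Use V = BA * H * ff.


(D/200)^2 = (37.4/200)^2 = 0.187^2 = 0.034969
BA = 3.141593 * 0.034969 = 0.109858 m^2
V = 0.109858 * 12.5 * 0.59 = 0.810203 ≈ 0.810 m^3

0.810 m^3


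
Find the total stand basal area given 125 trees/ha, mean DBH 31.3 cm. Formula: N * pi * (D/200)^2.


(D/200)^2 = (31.3/200)^2 = 0.1565^2 = 0.02449225
Individual BA = 3.141593 * 0.02449225 = 0.0769447 m^2
Stand BA = 125 * 0.0769447 = 9.61809 ≈ 9.62 m^2/ha

9.62 m^2/ha


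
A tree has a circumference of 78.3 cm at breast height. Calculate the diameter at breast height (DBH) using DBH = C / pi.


DBH = C / pi = 78.3 / 3.141593 = 24.9237 ≈ 24.92 cm

24.92 cm


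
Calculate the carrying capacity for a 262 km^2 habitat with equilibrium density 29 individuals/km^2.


K = 29 * 262 = 7598 individuals

7598 individuals


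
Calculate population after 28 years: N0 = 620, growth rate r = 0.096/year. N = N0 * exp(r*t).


r*t = 0.096 * 28 = 2.688
exp(2.688) = 14.7022
N = 620 * 14.7022 = 9115.36 ≈ 9115

9115


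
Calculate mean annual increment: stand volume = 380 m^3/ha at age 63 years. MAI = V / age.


MAI = 380 / 63 = 6.0317 ≈ 6.03 m^3/ha/yr

6.03 m^3/ha/yr


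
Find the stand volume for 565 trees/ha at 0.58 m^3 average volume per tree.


V_stand = 565 * 0.58 = 327.7 m^3/ha

327.7 m^3/ha


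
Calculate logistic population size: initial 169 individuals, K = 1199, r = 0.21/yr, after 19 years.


(K - N0)/N0 = (1199 - 169)/169 = 1030/169 = 6.09467
r*t = 0.21 * 19 = 3.99; exp(-3.99) = 0.0184997
6.09467 * 0.0184997 = 0.112750
1 + 0.112750 = 1.11275
N = 1199 / 1.11275 = 1077.51 ≈ 1078

1078


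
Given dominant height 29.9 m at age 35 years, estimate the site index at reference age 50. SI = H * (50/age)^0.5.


50/35 = 1.42857
(1.42857)^0.5 = 1.19523
SI = 29.9 * 1.19523 = 35.7374 ≈ 35.7 m

35.7 m


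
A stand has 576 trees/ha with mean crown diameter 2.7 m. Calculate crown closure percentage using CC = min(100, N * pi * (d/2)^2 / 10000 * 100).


(d/2)^2 = (2.7/2)^2 = 1.35^2 = 1.8225
Crown area = 3.141593 * 1.8225 = 5.72555 m^2
N * area / 10000 * 100 = 576 * 5.72555 / 10000 * 100 = 32.9792
CC = min(100, 32.9792) = 32.9792 ≈ 33.0%

33.0%


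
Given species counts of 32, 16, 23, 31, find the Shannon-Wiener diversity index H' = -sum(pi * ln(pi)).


Total N = 32 + 16 + 23 + 31 = 102
Per-species terms:
  p = 32/102 = 0.313725; ln(p) = -1.159238; p*ln(p) = 0.313725 * (-1.159238) = -0.363682
  p = 16/102 = 0.156863; ln(p) = -1.852382; p*ln(p) = 0.156863 * (-1.852382) = -0.290570
  p = 23/102 = 0.225490; ln(p) = -1.489479; p*ln(p) = 0.225490 * (-1.489479) = -0.335863
  p = 31/102 = 0.303922; ln(p) = -1.190984; p*ln(p) = 0.303922 * (-1.190984) = -0.361966
sum(p*ln(p)) = (-0.363682) + (-0.290570) + (-0.335863) + (-0.361966) = -1.352081
H' = -(-1.352081) = 1.352081 ≈ 1.3521

1.3521


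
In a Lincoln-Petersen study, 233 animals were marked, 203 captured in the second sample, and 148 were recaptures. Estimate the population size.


N = M * C / R = 233 * 203 / 148 = 47299 / 148 = 319.59 ≈ 320

320 individuals


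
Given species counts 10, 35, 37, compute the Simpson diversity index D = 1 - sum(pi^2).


Total N = 10 + 35 + 37 = 82
Per-species terms:
  p = 10/82 = 0.121951; p^2 = 0.121951^2 = 0.014872
  p = 35/82 = 0.426829; p^2 = 0.426829^2 = 0.182183
  p = 37/82 = 0.451220; p^2 = 0.451220^2 = 0.203599
sum(p^2) = 0.014872 + 0.182183 + 0.203599 = 0.400654
D = 1 - 0.400654 = 0.599346 ≈ 0.5993

0.5993


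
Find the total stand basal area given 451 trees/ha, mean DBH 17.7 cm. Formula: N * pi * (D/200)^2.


(D/200)^2 = (17.7/200)^2 = 0.0885^2 = 0.00783225
Individual BA = 3.141593 * 0.00783225 = 0.0246057 m^2
Stand BA = 451 * 0.0246057 = 11.0972 ≈ 11.10 m^2/ha

11.10 m^2/ha


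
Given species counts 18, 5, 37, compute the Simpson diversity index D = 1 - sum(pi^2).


Total N = 18 + 5 + 37 = 60
Per-species terms:
  p = 18/60 = 0.300000; p^2 = 0.300000^2 = 0.090000
  p = 5/60 = 0.083333; p^2 = 0.083333^2 = 0.006944
  p = 37/60 = 0.616667; p^2 = 0.616667^2 = 0.380278
sum(p^2) = 0.090000 + 0.006944 + 0.380278 = 0.477222
D = 1 - 0.477222 = 0.522778 ≈ 0.5228

0.5228


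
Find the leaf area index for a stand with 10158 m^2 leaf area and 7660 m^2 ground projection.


LAI = 10158 / 7660 = 1.3261 ≈ 1.33

1.33


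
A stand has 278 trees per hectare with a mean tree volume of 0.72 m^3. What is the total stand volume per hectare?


V_stand = 278 * 0.72 = 200.16 ≈ 200.2 m^3/ha

200.2 m^3/ha


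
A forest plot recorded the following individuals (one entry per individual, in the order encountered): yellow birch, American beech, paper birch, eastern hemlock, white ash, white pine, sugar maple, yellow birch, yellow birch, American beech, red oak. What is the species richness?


Total individuals logged = 11
Distinct species (count of individuals): yellow birch (3), American beech (2), paper birch (1), eastern hemlock (1), white ash (1), white pine (1), sugar maple (1), red oak (1)
Species richness = number of distinct species = 8

8


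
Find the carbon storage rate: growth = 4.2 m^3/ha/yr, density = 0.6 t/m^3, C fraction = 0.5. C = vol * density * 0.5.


C = 4.2 * 0.6 * 0.5 = 1.26 t C/ha/yr

1.26 t C/ha/yr


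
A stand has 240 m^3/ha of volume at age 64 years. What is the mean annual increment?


MAI = 240 / 64 = 3.75 m^3/ha/yr

3.75 m^3/ha/yr


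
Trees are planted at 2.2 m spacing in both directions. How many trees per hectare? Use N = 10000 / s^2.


N = 10000 / 2.2^2 = 10000 / 4.84 = 2066.12 ≈ 2066 trees/ha

2066 trees/ha


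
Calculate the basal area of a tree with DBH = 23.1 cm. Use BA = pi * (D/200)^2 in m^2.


D/200 = 23.1/200 = 0.1155 m
(D/200)^2 = 0.1155^2 = 0.01334025
BA = 3.141593 * 0.01334025 = 0.0419096 ≈ 0.0419 m^2

0.0419 m^2


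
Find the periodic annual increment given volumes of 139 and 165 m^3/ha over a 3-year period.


PAI = (V2 - V1) / period = (165 - 139) / 3 = 26 / 3 = 8.6667 ≈ 8.67 m^3/ha/yr

8.67 m^3/ha/yr


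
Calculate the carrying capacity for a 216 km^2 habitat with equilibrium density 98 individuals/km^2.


K = 98 * 216 = 21168 individuals

21168 individuals


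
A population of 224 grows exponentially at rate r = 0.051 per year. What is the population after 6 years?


r*t = 0.051 * 6 = 0.306
exp(0.306) = 1.35798
N = 224 * 1.35798 = 304.188 ≈ 304

304


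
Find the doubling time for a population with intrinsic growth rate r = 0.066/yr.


td = ln(2) / 0.066 = 0.693147 / 0.066 = 10.5022 ≈ 10.5 years

10.5 years


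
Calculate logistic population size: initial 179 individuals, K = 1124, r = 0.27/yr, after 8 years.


(K - N0)/N0 = (1124 - 179)/179 = 945/179 = 5.27933
r*t = 0.27 * 8 = 2.16; exp(-2.16) = 0.115325
5.27933 * 0.115325 = 0.608839
1 + 0.608839 = 1.60884
N = 1124 / 1.60884 = 698.640 ≈ 699

699


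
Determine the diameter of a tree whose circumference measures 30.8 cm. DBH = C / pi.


DBH = C / pi = 30.8 / 3.141593 = 9.80394 ≈ 9.80 cm

9.80 cm


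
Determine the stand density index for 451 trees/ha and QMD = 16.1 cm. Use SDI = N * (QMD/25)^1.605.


QMD/25 = 16.1/25 = 0.644
(0.644)^1.605 = exp(1.605 * ln(0.644)) = exp(1.605 * (-0.440057)) = exp(-0.706291) = 0.493471
SDI = 451 * 0.493471 = 222.555 ≈ 223

223


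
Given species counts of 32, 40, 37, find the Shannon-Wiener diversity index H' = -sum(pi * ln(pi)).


Total N = 32 + 40 + 37 = 109
Per-species terms:
  p = 32/109 = 0.293578; ln(p) = -1.225612; p*ln(p) = 0.293578 * (-1.225612) = -0.359813
  p = 40/109 = 0.366972; ln(p) = -1.002470; p*ln(p) = 0.366972 * (-1.002470) = -0.367878
  p = 37/109 = 0.339450; ln(p) = -1.080429; p*ln(p) = 0.339450 * (-1.080429) = -0.366752
sum(p*ln(p)) = (-0.359813) + (-0.367878) + (-0.366752) = -1.094443
H' = -(-1.094443) = 1.094443 ≈ 1.0944

1.0944


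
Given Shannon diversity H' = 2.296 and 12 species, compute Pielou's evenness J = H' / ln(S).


ln(12) = 2.48491
J = H' / ln(S) = 2.296 / 2.48491 = 0.923977 ≈ 0.9240

0.9240


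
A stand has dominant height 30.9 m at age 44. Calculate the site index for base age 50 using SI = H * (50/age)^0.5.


50/44 = 1.13636
(1.13636)^0.5 = 1.06600
SI = 30.9 * 1.06600 = 32.9394 ≈ 32.9 m

32.9 m


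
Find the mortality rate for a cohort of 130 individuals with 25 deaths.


Mortality rate = 25 / 130 = 0.192308 ≈ 0.1923

0.1923


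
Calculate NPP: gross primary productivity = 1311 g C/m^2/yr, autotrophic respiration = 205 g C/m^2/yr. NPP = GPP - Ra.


NPP = GPP - Ra = 1311 - 205 = 1106 g C/m^2/yr

1106 g C/m^2/yr


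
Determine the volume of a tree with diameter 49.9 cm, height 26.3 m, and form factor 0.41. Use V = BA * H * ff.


(D/200)^2 = (49.9/200)^2 = 0.2495^2 = 0.06225025
BA = 3.141593 * 0.06225025 = 0.195565 m^2
V = 0.195565 * 26.3 * 0.41 = 2.10878 ≈ 2.109 m^3

2.109 m^3


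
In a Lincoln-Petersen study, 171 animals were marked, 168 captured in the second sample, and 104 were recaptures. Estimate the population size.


N = M * C / R = 171 * 168 / 104 = 28728 / 104 = 276.23 ≈ 276

276 individuals


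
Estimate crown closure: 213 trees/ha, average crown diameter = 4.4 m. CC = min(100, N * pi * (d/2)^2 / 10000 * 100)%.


(d/2)^2 = (4.4/2)^2 = 2.2^2 = 4.84
Crown area = 3.141593 * 4.84 = 15.2053 m^2
N * area / 10000 * 100 = 213 * 15.2053 / 10000 * 100 = 32.3873
CC = min(100, 32.3873) = 32.3873 ≈ 32.4%

32.4%


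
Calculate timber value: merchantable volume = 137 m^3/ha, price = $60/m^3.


Value = 137 * 60 = $8220/ha

$8220/ha


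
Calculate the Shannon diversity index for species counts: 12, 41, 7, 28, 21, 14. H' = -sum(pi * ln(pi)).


Total N = 12 + 41 + 7 + 28 + 21 + 14 = 123
Per-species terms:
  p = 12/123 = 0.097561; ln(p) = -2.327277; p*ln(p) = 0.097561 * (-2.327277) = -0.227051
  p = 41/123 = 0.333333; ln(p) = -1.098613; p*ln(p) = 0.333333 * (-1.098613) = -0.366204
  p = 7/123 = 0.056911; ln(p) = -2.866267; p*ln(p) = 0.056911 * (-2.866267) = -0.163122
  p = 28/123 = 0.227642; ln(p) = -1.479981; p*ln(p) = 0.227642 * (-1.479981) = -0.336906
  p = 21/123 = 0.170732; ln(p) = -1.767660; p*ln(p) = 0.170732 * (-1.767660) = -0.301796
  p = 14/123 = 0.113821; ln(p) = -2.173128; p*ln(p) = 0.113821 * (-2.173128) = -0.247348
sum(p*ln(p)) = (-0.227051) + (-0.366204) + (-0.163122) + (-0.336906) + (-0.301796) + (-0.247348) = -1.642427
H' = -(-1.642427) = 1.642427 ≈ 1.6424

1.6424


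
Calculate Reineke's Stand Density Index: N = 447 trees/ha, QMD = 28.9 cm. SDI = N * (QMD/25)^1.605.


QMD/25 = 28.9/25 = 1.156
(1.156)^1.605 = exp(1.605 * ln(1.156)) = exp(1.605 * 0.144966) = exp(0.232670) = 1.26196
SDI = 447 * 1.26196 = 564.096 ≈ 564

564


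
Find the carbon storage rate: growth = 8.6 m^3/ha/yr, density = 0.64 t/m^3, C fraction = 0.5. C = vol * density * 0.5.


C = 8.6 * 0.64 * 0.5 = 2.752 ≈ 2.75 t C/ha/yr

2.75 t C/ha/yr


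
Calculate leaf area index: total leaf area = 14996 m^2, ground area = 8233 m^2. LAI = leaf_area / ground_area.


LAI = 14996 / 8233 = 1.8215 ≈ 1.82

1.82


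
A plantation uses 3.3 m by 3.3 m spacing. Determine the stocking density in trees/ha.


N = 10000 / 3.3^2 = 10000 / 10.89 = 918.274 ≈ 918 trees/ha

918 trees/ha


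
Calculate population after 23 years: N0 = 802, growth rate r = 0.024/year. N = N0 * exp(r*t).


r*t = 0.024 * 23 = 0.552
exp(0.552) = 1.73672
N = 802 * 1.73672 = 1392.85 ≈ 1393

1393


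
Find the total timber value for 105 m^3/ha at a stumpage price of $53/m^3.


Value = 105 * 53 = $5565/ha

$5565/ha


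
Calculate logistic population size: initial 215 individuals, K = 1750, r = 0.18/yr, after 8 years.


(K - N0)/N0 = (1750 - 215)/215 = 1535/215 = 7.13953
r*t = 0.18 * 8 = 1.44; exp(-1.44) = 0.236928
7.13953 * 0.236928 = 1.69155
1 + 1.69155 = 2.69155
N = 1750 / 2.69155 = 650.183 ≈ 650

650


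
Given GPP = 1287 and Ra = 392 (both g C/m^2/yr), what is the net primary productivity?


NPP = GPP - Ra = 1287 - 392 = 895 g C/m^2/yr

895 g C/m^2/yr


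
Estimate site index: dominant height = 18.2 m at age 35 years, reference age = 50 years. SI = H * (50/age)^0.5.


50/35 = 1.42857
(1.42857)^0.5 = 1.19523
SI = 18.2 * 1.19523 = 21.7532 ≈ 21.8 m

21.8 m


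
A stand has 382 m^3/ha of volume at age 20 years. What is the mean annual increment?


MAI = 382 / 20 = 19.10 m^3/ha/yr

19.10 m^3/ha/yr


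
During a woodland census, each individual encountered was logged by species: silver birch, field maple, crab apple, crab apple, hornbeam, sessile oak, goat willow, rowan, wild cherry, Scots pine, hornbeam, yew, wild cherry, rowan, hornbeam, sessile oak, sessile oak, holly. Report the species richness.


Total individuals logged = 18
Distinct species (count of individuals): silver birch (1), field maple (1), crab apple (2), hornbeam (3), sessile oak (3), goat willow (1), rowan (2), wild cherry (2), Scots pine (1), yew (1), holly (1)
Species richness = number of distinct species = 11

11


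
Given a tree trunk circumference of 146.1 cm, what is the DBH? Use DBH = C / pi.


DBH = C / pi = 146.1 / 3.141593 = 46.5051 ≈ 46.51 cm

46.51 cm


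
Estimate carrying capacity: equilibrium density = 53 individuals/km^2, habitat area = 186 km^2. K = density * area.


K = 53 * 186 = 9858 individuals

9858 individuals


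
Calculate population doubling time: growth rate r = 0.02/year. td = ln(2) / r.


td = ln(2) / 0.02 = 0.693147 / 0.02 = 34.6574 ≈ 34.7 years

34.7 years


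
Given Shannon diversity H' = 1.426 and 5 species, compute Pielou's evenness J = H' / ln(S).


ln(5) = 1.60944
J = H' / ln(S) = 1.426 / 1.60944 = 0.886022 ≈ 0.8860

0.8860


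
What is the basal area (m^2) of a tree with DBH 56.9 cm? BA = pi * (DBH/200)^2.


D/200 = 56.9/200 = 0.2845 m
(D/200)^2 = 0.2845^2 = 0.08094025
BA = 3.141593 * 0.08094025 = 0.254281 ≈ 0.2543 m^2

0.2543 m^2


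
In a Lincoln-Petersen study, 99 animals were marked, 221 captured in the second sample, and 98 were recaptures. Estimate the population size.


N = M * C / R = 99 * 221 / 98 = 21879 / 98 = 223.26 ≈ 223

223 individuals


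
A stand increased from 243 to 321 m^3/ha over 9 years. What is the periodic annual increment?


PAI = (V2 - V1) / period = (321 - 243) / 9 = 78 / 9 = 8.6667 ≈ 8.67 m^3/ha/yr

8.67 m^3/ha/yr


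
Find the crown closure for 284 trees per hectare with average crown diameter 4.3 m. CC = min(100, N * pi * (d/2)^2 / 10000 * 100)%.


(d/2)^2 = (4.3/2)^2 = 2.15^2 = 4.6225
Crown area = 3.141593 * 4.6225 = 14.5220 m^2
N * area / 10000 * 100 = 284 * 14.5220 / 10000 * 100 = 41.2425
CC = min(100, 41.2425) = 41.2425 ≈ 41.2%

41.2%


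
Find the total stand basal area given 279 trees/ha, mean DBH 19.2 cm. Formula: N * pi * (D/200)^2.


(D/200)^2 = (19.2/200)^2 = 0.096^2 = 0.009216
Individual BA = 3.141593 * 0.009216 = 0.0289529 m^2
Stand BA = 279 * 0.0289529 = 8.07786 ≈ 8.08 m^2/ha

8.08 m^2/ha


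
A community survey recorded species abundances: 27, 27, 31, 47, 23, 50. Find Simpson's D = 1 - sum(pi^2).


Total N = 27 + 27 + 31 + 47 + 23 + 50 = 205
Per-species terms:
  p = 27/205 = 0.131707; p^2 = 0.131707^2 = 0.017347
  p = 27/205 = 0.131707; p^2 = 0.131707^2 = 0.017347
  p = 31/205 = 0.151220; p^2 = 0.151220^2 = 0.022867
  p = 47/205 = 0.229268; p^2 = 0.229268^2 = 0.052564
  p = 23/205 = 0.112195; p^2 = 0.112195^2 = 0.012588
  p = 50/205 = 0.243902; p^2 = 0.243902^2 = 0.059488
sum(p^2) = 0.017347 + 0.017347 + 0.022867 + 0.052564 + 0.012588 + 0.059488 = 0.182201
D = 1 - 0.182201 = 0.817799 ≈ 0.8178

0.8178


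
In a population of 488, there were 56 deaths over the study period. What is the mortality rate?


Mortality rate = 56 / 488 = 0.114754 ≈ 0.1148

0.1148


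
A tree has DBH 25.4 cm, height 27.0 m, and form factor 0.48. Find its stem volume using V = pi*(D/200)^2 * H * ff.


(D/200)^2 = (25.4/200)^2 = 0.127^2 = 0.016129
BA = 3.141593 * 0.016129 = 0.0506708 m^2
V = 0.0506708 * 27.0 * 0.48 = 0.656694 ≈ 0.657 m^3

0.657 m^3


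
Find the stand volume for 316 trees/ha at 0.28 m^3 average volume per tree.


V_stand = 316 * 0.28 = 88.48 ≈ 88.5 m^3/ha

88.5 m^3/ha


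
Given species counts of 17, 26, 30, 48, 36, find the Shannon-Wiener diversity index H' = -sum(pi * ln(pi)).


Total N = 17 + 26 + 30 + 48 + 36 = 157
Per-species terms:
  p = 17/157 = 0.108280; ln(p) = -2.223035; p*ln(p) = 0.108280 * (-2.223035) = -0.240710
  p = 26/157 = 0.165605; ln(p) = -1.798150; p*ln(p) = 0.165605 * (-1.798150) = -0.297783
  p = 30/157 = 0.191083; ln(p) = -1.655047; p*ln(p) = 0.191083 * (-1.655047) = -0.316251
  p = 48/157 = 0.305732; ln(p) = -1.185046; p*ln(p) = 0.305732 * (-1.185046) = -0.362306
  p = 36/157 = 0.229299; ln(p) = -1.472728; p*ln(p) = 0.229299 * (-1.472728) = -0.337695
sum(p*ln(p)) = (-0.240710) + (-0.297783) + (-0.316251) + (-0.362306) + (-0.337695) = -1.554745
H' = -(-1.554745) = 1.554745 ≈ 1.5547

1.5547


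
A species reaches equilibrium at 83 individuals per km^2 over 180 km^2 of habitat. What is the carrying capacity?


K = 83 * 180 = 14940 individuals

14940 individuals


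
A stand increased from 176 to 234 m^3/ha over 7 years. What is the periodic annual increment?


PAI = (V2 - V1) / period = (234 - 176) / 7 = 58 / 7 = 8.2857 ≈ 8.29 m^3/ha/yr

8.29 m^3/ha/yr


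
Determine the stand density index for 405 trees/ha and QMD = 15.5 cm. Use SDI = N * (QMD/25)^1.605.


QMD/25 = 15.5/25 = 0.62
(0.62)^1.605 = exp(1.605 * ln(0.62)) = exp(1.605 * (-0.478036)) = exp(-0.767248) = 0.464289
SDI = 405 * 0.464289 = 188.037 ≈ 188

188


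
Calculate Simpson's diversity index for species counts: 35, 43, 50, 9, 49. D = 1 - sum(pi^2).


Total N = 35 + 43 + 50 + 9 + 49 = 186
Per-species terms:
  p = 35/186 = 0.188172; p^2 = 0.188172^2 = 0.035409
  p = 43/186 = 0.231183; p^2 = 0.231183^2 = 0.053446
  p = 50/186 = 0.268817; p^2 = 0.268817^2 = 0.072263
  p = 9/186 = 0.048387; p^2 = 0.048387^2 = 0.002341
  p = 49/186 = 0.263441; p^2 = 0.263441^2 = 0.069401
sum(p^2) = 0.035409 + 0.053446 + 0.072263 + 0.002341 + 0.069401 = 0.232860
D = 1 - 0.232860 = 0.767140 ≈ 0.7671

0.7671


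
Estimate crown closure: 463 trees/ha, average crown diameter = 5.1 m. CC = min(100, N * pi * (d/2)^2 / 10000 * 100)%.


(d/2)^2 = (5.1/2)^2 = 2.55^2 = 6.5025
Crown area = 3.141593 * 6.5025 = 20.4282 m^2
N * area / 10000 * 100 = 463 * 20.4282 / 10000 * 100 = 94.5826
CC = min(100, 94.5826) = 94.5826 ≈ 94.6%

94.6%


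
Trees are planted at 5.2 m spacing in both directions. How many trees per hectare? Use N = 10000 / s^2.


N = 10000 / 5.2^2 = 10000 / 27.04 = 369.822 ≈ 370 trees/ha

370 trees/ha


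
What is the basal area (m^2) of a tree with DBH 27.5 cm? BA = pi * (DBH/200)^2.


D/200 = 27.5/200 = 0.1375 m
(D/200)^2 = 0.1375^2 = 0.01890625
BA = 3.141593 * 0.01890625 = 0.0593957 ≈ 0.0594 m^2

0.0594 m^2


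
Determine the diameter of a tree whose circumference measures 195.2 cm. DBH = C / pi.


DBH = C / pi = 195.2 / 3.141593 = 62.1341 ≈ 62.13 cm

62.13 cm


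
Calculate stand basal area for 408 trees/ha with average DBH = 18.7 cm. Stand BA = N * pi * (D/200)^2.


(D/200)^2 = (18.7/200)^2 = 0.0935^2 = 0.00874225
Individual BA = 3.141593 * 0.00874225 = 0.0274646 m^2
Stand BA = 408 * 0.0274646 = 11.2056 ≈ 11.21 m^2/ha

11.21 m^2/ha


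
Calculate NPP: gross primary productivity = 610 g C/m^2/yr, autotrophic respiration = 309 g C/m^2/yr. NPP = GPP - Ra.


NPP = GPP - Ra = 610 - 309 = 301 g C/m^2/yr

301 g C/m^2/yr


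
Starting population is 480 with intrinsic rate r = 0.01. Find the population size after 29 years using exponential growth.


r*t = 0.01 * 29 = 0.29
exp(0.29) = 1.33643
N = 480 * 1.33643 = 641.486 ≈ 641

641


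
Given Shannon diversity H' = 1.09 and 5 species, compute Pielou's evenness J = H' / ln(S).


ln(5) = 1.60944
J = H' / ln(S) = 1.09 / 1.60944 = 0.677254 ≈ 0.6773

0.6773


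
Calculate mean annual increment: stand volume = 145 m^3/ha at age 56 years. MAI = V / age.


MAI = 145 / 56 = 2.5893 ≈ 2.59 m^3/ha/yr

2.59 m^3/ha/yr


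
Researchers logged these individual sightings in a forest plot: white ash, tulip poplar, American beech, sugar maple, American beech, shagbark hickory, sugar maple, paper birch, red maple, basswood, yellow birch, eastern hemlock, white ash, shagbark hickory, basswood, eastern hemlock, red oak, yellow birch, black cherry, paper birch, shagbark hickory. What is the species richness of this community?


Total individuals logged = 21
Distinct species (count of individuals): white ash (2), tulip poplar (1), American beech (2), sugar maple (2), shagbark hickory (3), paper birch (2), red maple (1), basswood (2), yellow birch (2), eastern hemlock (2), red oak (1), black cherry (1)
Species richness = number of distinct species = 12

12


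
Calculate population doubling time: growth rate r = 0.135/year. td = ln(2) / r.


td = ln(2) / 0.135 = 0.693147 / 0.135 = 5.13442 ≈ 5.1 years

5.1 years


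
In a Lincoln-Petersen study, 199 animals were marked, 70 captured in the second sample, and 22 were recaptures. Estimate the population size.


N = M * C / R = 199 * 70 / 22 = 13930 / 22 = 633.18 ≈ 633

633 individuals


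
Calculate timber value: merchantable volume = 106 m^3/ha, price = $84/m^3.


Value = 106 * 84 = $8904/ha

$8904/ha


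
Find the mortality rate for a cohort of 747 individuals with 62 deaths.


Mortality rate = 62 / 747 = 0.082999 ≈ 0.0830

0.0830


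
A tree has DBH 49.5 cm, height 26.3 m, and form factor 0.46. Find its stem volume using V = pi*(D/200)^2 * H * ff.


(D/200)^2 = (49.5/200)^2 = 0.2475^2 = 0.06125625
BA = 3.141593 * 0.06125625 = 0.192442 m^2
V = 0.192442 * 26.3 * 0.46 = 2.32816 ≈ 2.328 m^3

2.328 m^3


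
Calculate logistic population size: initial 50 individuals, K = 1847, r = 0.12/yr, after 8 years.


(K - N0)/N0 = (1847 - 50)/50 = 1797/50 = 35.9400
r*t = 0.12 * 8 = 0.96; exp(-0.96) = 0.382893
35.9400 * 0.382893 = 13.7612
1 + 13.7612 = 14.7612
N = 1847 / 14.7612 = 125.125 ≈ 125

125


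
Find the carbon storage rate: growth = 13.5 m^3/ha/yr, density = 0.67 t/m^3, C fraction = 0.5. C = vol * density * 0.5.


C = 13.5 * 0.67 * 0.5 = 4.5225 ≈ 4.52 t C/ha/yr

4.52 t C/ha/yr


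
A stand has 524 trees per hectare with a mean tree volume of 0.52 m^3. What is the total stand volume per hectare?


V_stand = 524 * 0.52 = 272.48 ≈ 272.5 m^3/ha

272.5 m^3/ha


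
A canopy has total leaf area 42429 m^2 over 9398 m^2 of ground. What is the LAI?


LAI = 42429 / 9398 = 4.5147 ≈ 4.51

4.51


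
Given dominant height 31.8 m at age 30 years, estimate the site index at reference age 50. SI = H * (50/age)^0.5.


50/30 = 1.66667
(1.66667)^0.5 = 1.29100
SI = 31.8 * 1.29100 = 41.0538 ≈ 41.1 m

41.1 m


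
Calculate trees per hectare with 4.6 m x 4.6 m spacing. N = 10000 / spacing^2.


N = 10000 / 4.6^2 = 10000 / 21.16 = 472.590 ≈ 473 trees/ha

473 trees/ha


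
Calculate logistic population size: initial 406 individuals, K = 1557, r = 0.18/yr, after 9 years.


(K - N0)/N0 = (1557 - 406)/406 = 1151/406 = 2.83498
r*t = 0.18 * 9 = 1.62; exp(-1.62) = 0.197899
2.83498 * 0.197899 = 0.561040
1 + 0.561040 = 1.56104
N = 1557 / 1.56104 = 997.412 ≈ 997

997


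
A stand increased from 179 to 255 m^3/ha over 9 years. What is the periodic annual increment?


PAI = (V2 - V1) / period = (255 - 179) / 9 = 76 / 9 = 8.4444 ≈ 8.44 m^3/ha/yr

8.44 m^3/ha/yr


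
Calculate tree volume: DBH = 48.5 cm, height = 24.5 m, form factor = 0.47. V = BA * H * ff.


(D/200)^2 = (48.5/200)^2 = 0.2425^2 = 0.05880625
BA = 3.141593 * 0.05880625 = 0.184745 m^2
V = 0.184745 * 24.5 * 0.47 = 2.12734 ≈ 2.127 m^3

2.127 m^3


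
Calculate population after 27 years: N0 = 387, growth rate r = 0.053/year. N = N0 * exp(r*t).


r*t = 0.053 * 27 = 1.431
exp(1.431) = 4.18288
N = 387 * 4.18288 = 1618.77 ≈ 1619

1619


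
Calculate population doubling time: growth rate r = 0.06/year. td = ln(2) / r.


td = ln(2) / 0.06 = 0.693147 / 0.06 = 11.5525 ≈ 11.6 years

11.6 years


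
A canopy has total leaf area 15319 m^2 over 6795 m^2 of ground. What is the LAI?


LAI = 15319 / 6795 = 2.2545 ≈ 2.25

2.25


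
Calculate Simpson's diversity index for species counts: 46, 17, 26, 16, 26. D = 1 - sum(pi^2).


Total N = 46 + 17 + 26 + 16 + 26 = 131
Per-species terms:
  p = 46/131 = 0.351145; p^2 = 0.351145^2 = 0.123303
  p = 17/131 = 0.129771; p^2 = 0.129771^2 = 0.016841
  p = 26/131 = 0.198473; p^2 = 0.198473^2 = 0.039392
  p = 16/131 = 0.122137; p^2 = 0.122137^2 = 0.014917
  p = 26/131 = 0.198473; p^2 = 0.198473^2 = 0.039392
sum(p^2) = 0.123303 + 0.016841 + 0.039392 + 0.014917 + 0.039392 = 0.233845
D = 1 - 0.233845 = 0.766155 ≈ 0.7662

0.7662


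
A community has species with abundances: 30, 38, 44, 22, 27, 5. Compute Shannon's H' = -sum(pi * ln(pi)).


Total N = 30 + 38 + 44 + 22 + 27 + 5 = 166
Per-species terms:
  p = 30/166 = 0.180723; ln(p) = -1.710790; p*ln(p) = 0.180723 * (-1.710790) = -0.309179
  p = 38/166 = 0.228916; ln(p) = -1.474400; p*ln(p) = 0.228916 * (-1.474400) = -0.337514
  p = 44/166 = 0.265060; ln(p) = -1.327799; p*ln(p) = 0.265060 * (-1.327799) = -0.351946
  p = 22/166 = 0.132530; ln(p) = -2.020946; p*ln(p) = 0.132530 * (-2.020946) = -0.267836
  p = 27/166 = 0.162651; ln(p) = -1.816148; p*ln(p) = 0.162651 * (-1.816148) = -0.295398
  p = 5/166 = 0.030120; ln(p) = -3.502566; p*ln(p) = 0.030120 * (-3.502566) = -0.105497
sum(p*ln(p)) = (-0.309179) + (-0.337514) + (-0.351946) + (-0.267836) + (-0.295398) + (-0.105497) = -1.667370
H' = -(-1.667370) = 1.667370 ≈ 1.6674

1.6674


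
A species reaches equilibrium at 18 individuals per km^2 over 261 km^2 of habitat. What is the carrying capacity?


K = 18 * 261 = 4698 individuals

4698 individuals


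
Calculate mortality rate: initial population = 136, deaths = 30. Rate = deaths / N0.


Mortality rate = 30 / 136 = 0.220588 ≈ 0.2206

0.2206


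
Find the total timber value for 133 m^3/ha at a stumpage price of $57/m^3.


Value = 133 * 57 = $7581/ha

$7581/ha


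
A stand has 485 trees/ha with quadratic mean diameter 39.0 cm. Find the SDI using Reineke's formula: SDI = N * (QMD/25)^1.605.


QMD/25 = 39.0/25 = 1.56
(1.56)^1.605 = exp(1.605 * ln(1.56)) = exp(1.605 * 0.444686) = exp(0.713721) = 2.04157
SDI = 485 * 2.04157 = 990.161 ≈ 990

990
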